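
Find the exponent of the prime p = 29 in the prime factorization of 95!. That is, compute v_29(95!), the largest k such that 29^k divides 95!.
v_29(95!) = 3

Legendre's formula: v_p(n!) = Σ_{k ≥ 1} ⌊n / p^k⌋. For p = 29, n = 95, the terms are:
  ⌊95/29^1⌋ = ⌊95/29⌋ = 3
(the next term ⌊95/29^2⌋ = 0, terminating the sum). Summing: v_29(95!) = 3 = 3.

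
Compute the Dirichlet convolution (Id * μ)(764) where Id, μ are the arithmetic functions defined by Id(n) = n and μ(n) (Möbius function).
(Id * μ)(764) = 380

Divisors of 764: [1, 2, 4, 191, 382, 764]. For each d | 764:
  d = 1: Id(1) · μ(764/1) = 1 · 0 = 0
  d = 2: Id(2) · μ(764/2) = 2 · 1 = 2
  d = 4: Id(4) · μ(764/4) = 4 · -1 = -4
  d = 191: Id(191) · μ(764/191) = 191 · 0 = 0
  d = 382: Id(382) · μ(764/382) = 382 · -1 = -382
  d = 764: Id(764) · μ(764/764) = 764 · 1 = 764
Summing: (Id * μ)(764) = 0 + 2 + -4 + 0 + -382 + 764 = 380.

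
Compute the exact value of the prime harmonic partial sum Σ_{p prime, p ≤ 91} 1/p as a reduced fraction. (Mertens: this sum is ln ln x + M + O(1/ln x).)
Σ 1/p = 42605658161771733665696611824842057/23768741896345550770650537601358310

π(91) = 24, so the primes ≤ 91 are [2, 3, 5, 7, 11, 13, 17, 19, 23, 29, 31, 37, 41, 43, 47, 53, 59, 61, 67, 71, 73, 79, 83, 89]. Summing 1/p over these primes: 42605658161771733665696611824842057/23768741896345550770650537601358310 ≈ 1.7925. Mertens estimate ln ln(91) + 0.2615 ≈ 1.7680.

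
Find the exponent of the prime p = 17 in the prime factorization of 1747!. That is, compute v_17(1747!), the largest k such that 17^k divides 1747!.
v_17(1747!) = 108

Legendre's formula: v_p(n!) = Σ_{k ≥ 1} ⌊n / p^k⌋. For p = 17, n = 1747, the terms are:
  ⌊1747/17^1⌋ = ⌊1747/17⌋ = 102
  ⌊1747/17^2⌋ = ⌊1747/289⌋ = 6
(the next term ⌊1747/17^3⌋ = 0, terminating the sum). Summing: v_17(1747!) = 102 + 6 = 108.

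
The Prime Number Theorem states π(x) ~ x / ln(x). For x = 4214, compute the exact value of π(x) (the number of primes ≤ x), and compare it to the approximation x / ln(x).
π(4214) = 576;  x/ln(x) ≈ 504.90;  relative error ≈ 12.34%.

Directly count primes up to 4214: π(4214) = 576. The PNT approximation gives 4214/ln(4214) ≈ 4214/8.34617 ≈ 504.90. Relative error (π(x) − x/ln(x)) / π(x) ≈ 12.34%; the approximation is known to undercount slightly (Li(x) is a better estimate).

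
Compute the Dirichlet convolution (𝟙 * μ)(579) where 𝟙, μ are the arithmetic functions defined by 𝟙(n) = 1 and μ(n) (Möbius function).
(𝟙 * μ)(579) = 0

Divisors of 579: [1, 3, 193, 579]. For each d | 579:
  d = 1: 𝟙(1) · μ(579/1) = 1 · 1 = 1
  d = 3: 𝟙(3) · μ(579/3) = 1 · -1 = -1
  d = 193: 𝟙(193) · μ(579/193) = 1 · -1 = -1
  d = 579: 𝟙(579) · μ(579/579) = 1 · 1 = 1
Summing: (𝟙 * μ)(579) = 1 + -1 + -1 + 1 = 0.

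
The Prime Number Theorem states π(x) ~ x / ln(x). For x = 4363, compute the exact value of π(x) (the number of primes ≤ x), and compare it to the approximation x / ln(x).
π(4363) = 596;  x/ln(x) ≈ 520.59;  relative error ≈ 12.65%.

Directly count primes up to 4363: π(4363) = 596. The PNT approximation gives 4363/ln(4363) ≈ 4363/8.38092 ≈ 520.59. Relative error (π(x) − x/ln(x)) / π(x) ≈ 12.65%; the approximation is known to undercount slightly (Li(x) is a better estimate).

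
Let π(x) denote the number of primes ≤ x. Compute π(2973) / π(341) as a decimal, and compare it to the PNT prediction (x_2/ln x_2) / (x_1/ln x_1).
π(2973)/π(341) = 429/68 ≈ 6.3088;  PNT prediction ≈ 6.3578.

π(341) = 68 and π(2973) = 429, so π(2973)/π(341) ≈ 6.3088. The PNT-predicted ratio is (2973/ln(2973)) / (341/ln(341)) ≈ 6.3578. The two agree to within a few percent, as expected.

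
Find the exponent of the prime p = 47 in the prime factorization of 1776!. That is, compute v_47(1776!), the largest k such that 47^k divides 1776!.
v_47(1776!) = 37

Legendre's formula: v_p(n!) = Σ_{k ≥ 1} ⌊n / p^k⌋. For p = 47, n = 1776, the terms are:
  ⌊1776/47^1⌋ = ⌊1776/47⌋ = 37
(the next term ⌊1776/47^2⌋ = 0, terminating the sum). Summing: v_47(1776!) = 37 = 37.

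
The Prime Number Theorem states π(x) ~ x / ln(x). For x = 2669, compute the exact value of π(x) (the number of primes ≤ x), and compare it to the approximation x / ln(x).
π(2669) = 386;  x/ln(x) ≈ 338.30;  relative error ≈ 12.36%.

Directly count primes up to 2669: π(2669) = 386. The PNT approximation gives 2669/ln(2669) ≈ 2669/7.88946 ≈ 338.30. Relative error (π(x) − x/ln(x)) / π(x) ≈ 12.36%; the approximation is known to undercount slightly (Li(x) is a better estimate).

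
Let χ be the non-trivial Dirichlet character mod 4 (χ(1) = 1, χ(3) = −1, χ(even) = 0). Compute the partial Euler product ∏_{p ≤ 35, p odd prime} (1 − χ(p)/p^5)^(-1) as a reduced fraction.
∏ = 52015810615424538455317584769582112629834289625/52216435813704314792391924764477903837266444288

The odd primes p ≤ 35 are [3, 5, 7, 11, 13, 17, 19, 23, 29, 31]. For each, χ(p) = 1 if p ≡ 1 mod 4, χ(p) = −1 if p ≡ 3 mod 4. Taking (1 − χ(p)/p^5)^(-1) = p^5/(p^5 − χ(p)): (1 − (-1)/3^5)^(-1) · (1 − (1)/5^5)^(-1) · (1 − (-1)/7^5)^(-1) · (1 − (-1)/11^5)^(-1) · (1 − (1)/13^5)^(-1) · (1 − (1)/17^5)^(-1) · (1 − (-1)/19^5)^(-1) · (1 − (-1)/23^5)^(-1) · (1 − (1)/29^5)^(-1) · (1 − (-1)/31^5)^(-1) = 52015810615424538455317584769582112629834289625/52216435813704314792391924764477903837266444288.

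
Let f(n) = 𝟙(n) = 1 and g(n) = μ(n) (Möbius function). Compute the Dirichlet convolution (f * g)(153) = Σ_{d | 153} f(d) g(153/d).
(𝟙 * μ)(153) = 0

Divisors of 153: [1, 3, 9, 17, 51, 153]. For each d | 153:
  d = 1: 𝟙(1) · μ(153/1) = 1 · 0 = 0
  d = 3: 𝟙(3) · μ(153/3) = 1 · 1 = 1
  d = 9: 𝟙(9) · μ(153/9) = 1 · -1 = -1
  d = 17: 𝟙(17) · μ(153/17) = 1 · 0 = 0
  d = 51: 𝟙(51) · μ(153/51) = 1 · -1 = -1
  d = 153: 𝟙(153) · μ(153/153) = 1 · 1 = 1
Summing: (𝟙 * μ)(153) = 0 + 1 + -1 + 0 + -1 + 1 = 0.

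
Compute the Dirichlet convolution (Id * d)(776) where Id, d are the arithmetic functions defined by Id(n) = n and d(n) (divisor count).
(Id * d)(776) = 2574

Divisors of 776: [1, 2, 4, 8, 97, 194, 388, 776]. For each d | 776:
  d = 1: Id(1) · d(776/1) = 1 · 8 = 8
  d = 2: Id(2) · d(776/2) = 2 · 6 = 12
  d = 4: Id(4) · d(776/4) = 4 · 4 = 16
  d = 8: Id(8) · d(776/8) = 8 · 2 = 16
  d = 97: Id(97) · d(776/97) = 97 · 4 = 388
  d = 194: Id(194) · d(776/194) = 194 · 3 = 582
  d = 388: Id(388) · d(776/388) = 388 · 2 = 776
  d = 776: Id(776) · d(776/776) = 776 · 1 = 776
Summing: (Id * d)(776) = 8 + 12 + 16 + 16 + 388 + 582 + 776 + 776 = 2574.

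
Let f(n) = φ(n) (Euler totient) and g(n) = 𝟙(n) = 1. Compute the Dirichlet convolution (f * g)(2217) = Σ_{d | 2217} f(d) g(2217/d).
(φ * 𝟙)(2217) = 2217

Divisors of 2217: [1, 3, 739, 2217]. For each d | 2217:
  d = 1: φ(1) · 𝟙(2217/1) = 1 · 1 = 1
  d = 3: φ(3) · 𝟙(2217/3) = 2 · 1 = 2
  d = 739: φ(739) · 𝟙(2217/739) = 738 · 1 = 738
  d = 2217: φ(2217) · 𝟙(2217/2217) = 1476 · 1 = 1476
Summing: (φ * 𝟙)(2217) = 1 + 2 + 738 + 1476 = 2217.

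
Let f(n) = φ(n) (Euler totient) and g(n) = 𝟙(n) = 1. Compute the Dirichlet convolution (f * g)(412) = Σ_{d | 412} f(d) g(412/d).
(φ * 𝟙)(412) = 412

Divisors of 412: [1, 2, 4, 103, 206, 412]. For each d | 412:
  d = 1: φ(1) · 𝟙(412/1) = 1 · 1 = 1
  d = 2: φ(2) · 𝟙(412/2) = 1 · 1 = 1
  d = 4: φ(4) · 𝟙(412/4) = 2 · 1 = 2
  d = 103: φ(103) · 𝟙(412/103) = 102 · 1 = 102
  d = 206: φ(206) · 𝟙(412/206) = 102 · 1 = 102
  d = 412: φ(412) · 𝟙(412/412) = 204 · 1 = 204
Summing: (φ * 𝟙)(412) = 1 + 1 + 2 + 102 + 102 + 204 = 412.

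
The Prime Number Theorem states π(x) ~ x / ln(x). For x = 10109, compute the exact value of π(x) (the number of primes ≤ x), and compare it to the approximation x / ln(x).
π(10109) = 1241;  x/ln(x) ≈ 1096.28;  relative error ≈ 11.66%.

Directly count primes up to 10109: π(10109) = 1241. The PNT approximation gives 10109/ln(10109) ≈ 10109/9.22118 ≈ 1096.28. Relative error (π(x) − x/ln(x)) / π(x) ≈ 11.66%; the approximation is known to undercount slightly (Li(x) is a better estimate).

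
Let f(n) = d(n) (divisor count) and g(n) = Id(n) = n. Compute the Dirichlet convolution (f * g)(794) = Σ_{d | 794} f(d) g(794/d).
(d * Id)(794) = 1596

Divisors of 794: [1, 2, 397, 794]. For each d | 794:
  d = 1: d(1) · Id(794/1) = 1 · 794 = 794
  d = 2: d(2) · Id(794/2) = 2 · 397 = 794
  d = 397: d(397) · Id(794/397) = 2 · 2 = 4
  d = 794: d(794) · Id(794/794) = 4 · 1 = 4
Summing: (d * Id)(794) = 794 + 794 + 4 + 4 = 1596.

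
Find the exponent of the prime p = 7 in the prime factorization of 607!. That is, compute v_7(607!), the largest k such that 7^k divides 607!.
v_7(607!) = 99

Legendre's formula: v_p(n!) = Σ_{k ≥ 1} ⌊n / p^k⌋. For p = 7, n = 607, the terms are:
  ⌊607/7^1⌋ = ⌊607/7⌋ = 86
  ⌊607/7^2⌋ = ⌊607/49⌋ = 12
  ⌊607/7^3⌋ = ⌊607/343⌋ = 1
(the next term ⌊607/7^4⌋ = 0, terminating the sum). Summing: v_7(607!) = 86 + 12 + 1 = 99.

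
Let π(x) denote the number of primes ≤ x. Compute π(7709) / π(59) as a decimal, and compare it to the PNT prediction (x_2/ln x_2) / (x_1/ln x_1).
π(7709)/π(59) = 978/17 ≈ 57.5294;  PNT prediction ≈ 59.5270.

π(59) = 17 and π(7709) = 978, so π(7709)/π(59) ≈ 57.5294. The PNT-predicted ratio is (7709/ln(7709)) / (59/ln(59)) ≈ 59.5270. The two agree to within a few percent, as expected.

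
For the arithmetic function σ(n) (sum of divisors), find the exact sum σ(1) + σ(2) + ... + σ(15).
Σ_{n ≤ 15} σ(n) = 189

Compute σ(n) for each 1 ≤ n ≤ 15: σ(1) = 1, σ(2) = 3, σ(3) = 4, σ(4) = 7, σ(5) = 6, σ(6) = 12, σ(7) = 8, σ(8) = 15, σ(9) = 13, σ(10) = 18, σ(11) = 12, σ(12) = 28, σ(13) = 14, σ(14) = 24, σ(15) = 24. Summing all 15 values: 189. (Average order: Σ_{n ≤ x} σ(n) ~ (π²/12) x². For x = 15, (π²/12)·15² ≈ 185.06.)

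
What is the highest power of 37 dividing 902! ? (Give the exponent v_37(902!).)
v_37(902!) = 24

Legendre's formula: v_p(n!) = Σ_{k ≥ 1} ⌊n / p^k⌋. For p = 37, n = 902, the terms are:
  ⌊902/37^1⌋ = ⌊902/37⌋ = 24
(the next term ⌊902/37^2⌋ = 0, terminating the sum). Summing: v_37(902!) = 24 = 24.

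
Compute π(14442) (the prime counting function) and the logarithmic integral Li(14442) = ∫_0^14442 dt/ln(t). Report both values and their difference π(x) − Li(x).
π(14442) = 1693;  Li(14442) ≈ 1718.48;  π(x) − Li(x) ≈ -25.48.

Direct count of primes ≤ 14442 gives π(14442) = 1693. Numerical evaluation of the logarithmic integral gives Li(14442) ≈ 1718.48. The difference π(x) − Li(x) ≈ -25.48 is typically negative for small/moderate x (Li(x) overestimates), though Littlewood's theorem shows this sign changes infinitely often.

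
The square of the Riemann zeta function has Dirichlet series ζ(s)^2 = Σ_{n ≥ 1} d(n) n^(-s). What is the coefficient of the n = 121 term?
d(121) = 3

ζ(s)^2 = (Σ 1/m^s)(Σ 1/k^s). The coefficient of 1/n^s in the product is the number of ordered pairs (m, k) with mk = n, which equals d(n). For n = 121, divisors are [1, 11, 121], so d(121) = 3.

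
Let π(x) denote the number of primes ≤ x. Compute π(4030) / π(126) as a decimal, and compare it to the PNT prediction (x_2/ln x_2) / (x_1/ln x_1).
π(4030)/π(126) = 557/30 ≈ 18.5667;  PNT prediction ≈ 18.6332.

π(126) = 30 and π(4030) = 557, so π(4030)/π(126) ≈ 18.5667. The PNT-predicted ratio is (4030/ln(4030)) / (126/ln(126)) ≈ 18.6332. The two agree to within a few percent, as expected.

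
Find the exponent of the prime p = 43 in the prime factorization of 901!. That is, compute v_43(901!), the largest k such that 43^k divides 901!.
v_43(901!) = 20

Legendre's formula: v_p(n!) = Σ_{k ≥ 1} ⌊n / p^k⌋. For p = 43, n = 901, the terms are:
  ⌊901/43^1⌋ = ⌊901/43⌋ = 20
(the next term ⌊901/43^2⌋ = 0, terminating the sum). Summing: v_43(901!) = 20 = 20.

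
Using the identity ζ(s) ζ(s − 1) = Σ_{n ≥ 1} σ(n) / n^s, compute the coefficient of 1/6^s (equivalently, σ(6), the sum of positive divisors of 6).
σ(6) = 12

In the product (Σ m^0/m^s)(Σ k / k^s) = Σ (Σ_{d | n} d) / n^s, the coefficient of 1/n^s is σ(n) = Σ_{d | n} d. For n = 6, divisors are [1, 2, 3, 6]; summing: σ(6) = 12.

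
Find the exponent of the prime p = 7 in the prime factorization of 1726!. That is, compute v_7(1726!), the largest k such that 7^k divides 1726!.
v_7(1726!) = 286

Legendre's formula: v_p(n!) = Σ_{k ≥ 1} ⌊n / p^k⌋. For p = 7, n = 1726, the terms are:
  ⌊1726/7^1⌋ = ⌊1726/7⌋ = 246
  ⌊1726/7^2⌋ = ⌊1726/49⌋ = 35
  ⌊1726/7^3⌋ = ⌊1726/343⌋ = 5
(the next term ⌊1726/7^4⌋ = 0, terminating the sum). Summing: v_7(1726!) = 246 + 35 + 5 = 286.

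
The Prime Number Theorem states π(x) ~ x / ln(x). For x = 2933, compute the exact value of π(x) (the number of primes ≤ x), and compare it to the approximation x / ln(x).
π(2933) = 423;  x/ln(x) ≈ 367.37;  relative error ≈ 13.15%.

Directly count primes up to 2933: π(2933) = 423. The PNT approximation gives 2933/ln(2933) ≈ 2933/7.98378 ≈ 367.37. Relative error (π(x) − x/ln(x)) / π(x) ≈ 13.15%; the approximation is known to undercount slightly (Li(x) is a better estimate).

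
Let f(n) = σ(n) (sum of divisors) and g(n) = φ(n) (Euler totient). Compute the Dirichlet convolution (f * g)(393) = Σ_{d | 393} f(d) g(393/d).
(σ * φ)(393) = 1572

Divisors of 393: [1, 3, 131, 393]. For each d | 393:
  d = 1: σ(1) · φ(393/1) = 1 · 260 = 260
  d = 3: σ(3) · φ(393/3) = 4 · 130 = 520
  d = 131: σ(131) · φ(393/131) = 132 · 2 = 264
  d = 393: σ(393) · φ(393/393) = 528 · 1 = 528
Summing: (σ * φ)(393) = 260 + 520 + 264 + 528 = 1572.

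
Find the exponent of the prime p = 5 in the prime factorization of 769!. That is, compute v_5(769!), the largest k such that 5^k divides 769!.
v_5(769!) = 190

Legendre's formula: v_p(n!) = Σ_{k ≥ 1} ⌊n / p^k⌋. For p = 5, n = 769, the terms are:
  ⌊769/5^1⌋ = ⌊769/5⌋ = 153
  ⌊769/5^2⌋ = ⌊769/25⌋ = 30
  ⌊769/5^3⌋ = ⌊769/125⌋ = 6
  ⌊769/5^4⌋ = ⌊769/625⌋ = 1
(the next term ⌊769/5^5⌋ = 0, terminating the sum). Summing: v_5(769!) = 153 + 30 + 6 + 1 = 190.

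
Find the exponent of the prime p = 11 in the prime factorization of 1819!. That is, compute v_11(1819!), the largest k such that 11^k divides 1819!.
v_11(1819!) = 181

Legendre's formula: v_p(n!) = Σ_{k ≥ 1} ⌊n / p^k⌋. For p = 11, n = 1819, the terms are:
  ⌊1819/11^1⌋ = ⌊1819/11⌋ = 165
  ⌊1819/11^2⌋ = ⌊1819/121⌋ = 15
  ⌊1819/11^3⌋ = ⌊1819/1331⌋ = 1
(the next term ⌊1819/11^4⌋ = 0, terminating the sum). Summing: v_11(1819!) = 165 + 15 + 1 = 181.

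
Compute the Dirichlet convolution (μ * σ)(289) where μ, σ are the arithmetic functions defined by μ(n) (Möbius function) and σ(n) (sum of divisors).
(μ * σ)(289) = 289

Divisors of 289: [1, 17, 289]. For each d | 289:
  d = 1: μ(1) · σ(289/1) = 1 · 307 = 307
  d = 17: μ(17) · σ(289/17) = -1 · 18 = -18
  d = 289: μ(289) · σ(289/289) = 0 · 1 = 0
Summing: (μ * σ)(289) = 307 + -18 + 0 = 289.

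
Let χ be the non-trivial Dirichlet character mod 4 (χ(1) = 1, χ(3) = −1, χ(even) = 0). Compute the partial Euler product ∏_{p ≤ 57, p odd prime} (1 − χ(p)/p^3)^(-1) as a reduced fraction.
∏ = 825131832927904152751703886265311831503045/851571808026684219819301170519057245405184

The odd primes p ≤ 57 are [3, 5, 7, 11, 13, 17, 19, 23, 29, 31, 37, 41, 43, 47, 53]. For each, χ(p) = 1 if p ≡ 1 mod 4, χ(p) = −1 if p ≡ 3 mod 4. Taking (1 − χ(p)/p^3)^(-1) = p^3/(p^3 − χ(p)): (1 − (-1)/3^3)^(-1) · (1 − (1)/5^3)^(-1) · (1 − (-1)/7^3)^(-1) · (1 − (-1)/11^3)^(-1) · (1 − (1)/13^3)^(-1) · (1 − (1)/17^3)^(-1) · (1 − (-1)/19^3)^(-1) · (1 − (-1)/23^3)^(-1) · (1 − (1)/29^3)^(-1) · (1 − (-1)/31^3)^(-1) · (1 − (1)/37^3)^(-1) · (1 − (1)/41^3)^(-1) · (1 − (-1)/43^3)^(-1) · (1 − (-1)/47^3)^(-1) · (1 − (1)/53^3)^(-1) = 825131832927904152751703886265311831503045/851571808026684219819301170519057245405184.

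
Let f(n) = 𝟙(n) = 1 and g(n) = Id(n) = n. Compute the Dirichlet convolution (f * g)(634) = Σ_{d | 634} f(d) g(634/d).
(𝟙 * Id)(634) = 954

Divisors of 634: [1, 2, 317, 634]. For each d | 634:
  d = 1: 𝟙(1) · Id(634/1) = 1 · 634 = 634
  d = 2: 𝟙(2) · Id(634/2) = 1 · 317 = 317
  d = 317: 𝟙(317) · Id(634/317) = 1 · 2 = 2
  d = 634: 𝟙(634) · Id(634/634) = 1 · 1 = 1
Summing: (𝟙 * Id)(634) = 634 + 317 + 2 + 1 = 954.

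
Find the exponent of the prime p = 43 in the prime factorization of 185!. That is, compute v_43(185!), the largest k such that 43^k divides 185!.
v_43(185!) = 4

Legendre's formula: v_p(n!) = Σ_{k ≥ 1} ⌊n / p^k⌋. For p = 43, n = 185, the terms are:
  ⌊185/43^1⌋ = ⌊185/43⌋ = 4
(the next term ⌊185/43^2⌋ = 0, terminating the sum). Summing: v_43(185!) = 4 = 4.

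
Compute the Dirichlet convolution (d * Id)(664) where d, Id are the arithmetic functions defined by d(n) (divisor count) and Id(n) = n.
(d * Id)(664) = 2210

Divisors of 664: [1, 2, 4, 8, 83, 166, 332, 664]. For each d | 664:
  d = 1: d(1) · Id(664/1) = 1 · 664 = 664
  d = 2: d(2) · Id(664/2) = 2 · 332 = 664
  d = 4: d(4) · Id(664/4) = 3 · 166 = 498
  d = 8: d(8) · Id(664/8) = 4 · 83 = 332
  d = 83: d(83) · Id(664/83) = 2 · 8 = 16
  d = 166: d(166) · Id(664/166) = 4 · 4 = 16
  d = 332: d(332) · Id(664/332) = 6 · 2 = 12
  d = 664: d(664) · Id(664/664) = 8 · 1 = 8
Summing: (d * Id)(664) = 664 + 664 + 498 + 332 + 16 + 16 + 12 + 8 = 2210.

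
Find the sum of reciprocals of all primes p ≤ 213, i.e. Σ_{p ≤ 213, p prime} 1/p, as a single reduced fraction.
Σ 1/p = 3215488142498485484492183158345029261034221047849345857469577412562094716564064084247/1645783550795210387735581011435590727981167322669649249414629852197255934130751870910

π(213) = 47, so the primes ≤ 213 are [2, 3, 5, 7, 11, 13, 17, 19, 23, 29, 31, 37, 41, 43, 47, 53, 59, 61, 67, 71, 73, 79, 83, 89, 97, 101, 103, 107, 109, 113, 127, 131, 137, 139, 149, 151, 157, 163, 167, 173, 179, 181, 191, 193, 197, 199, 211]. Summing 1/p over these primes: 3215488142498485484492183158345029261034221047849345857469577412562094716564064084247/1645783550795210387735581011435590727981167322669649249414629852197255934130751870910 ≈ 1.9538. Mertens estimate ln ln(213) + 0.2615 ≈ 1.9407.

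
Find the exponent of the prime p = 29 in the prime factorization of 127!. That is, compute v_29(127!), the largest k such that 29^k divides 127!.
v_29(127!) = 4

Legendre's formula: v_p(n!) = Σ_{k ≥ 1} ⌊n / p^k⌋. For p = 29, n = 127, the terms are:
  ⌊127/29^1⌋ = ⌊127/29⌋ = 4
(the next term ⌊127/29^2⌋ = 0, terminating the sum). Summing: v_29(127!) = 4 = 4.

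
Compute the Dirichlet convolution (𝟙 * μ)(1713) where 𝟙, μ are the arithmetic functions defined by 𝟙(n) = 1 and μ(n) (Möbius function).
(𝟙 * μ)(1713) = 0

Divisors of 1713: [1, 3, 571, 1713]. For each d | 1713:
  d = 1: 𝟙(1) · μ(1713/1) = 1 · 1 = 1
  d = 3: 𝟙(3) · μ(1713/3) = 1 · -1 = -1
  d = 571: 𝟙(571) · μ(1713/571) = 1 · -1 = -1
  d = 1713: 𝟙(1713) · μ(1713/1713) = 1 · 1 = 1
Summing: (𝟙 * μ)(1713) = 1 + -1 + -1 + 1 = 0.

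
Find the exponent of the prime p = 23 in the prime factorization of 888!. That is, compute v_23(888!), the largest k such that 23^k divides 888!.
v_23(888!) = 39

Legendre's formula: v_p(n!) = Σ_{k ≥ 1} ⌊n / p^k⌋. For p = 23, n = 888, the terms are:
  ⌊888/23^1⌋ = ⌊888/23⌋ = 38
  ⌊888/23^2⌋ = ⌊888/529⌋ = 1
(the next term ⌊888/23^3⌋ = 0, terminating the sum). Summing: v_23(888!) = 38 + 1 = 39.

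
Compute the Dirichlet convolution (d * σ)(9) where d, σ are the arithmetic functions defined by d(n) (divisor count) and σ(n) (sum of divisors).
(d * σ)(9) = 24

Divisors of 9: [1, 3, 9]. For each d | 9:
  d = 1: d(1) · σ(9/1) = 1 · 13 = 13
  d = 3: d(3) · σ(9/3) = 2 · 4 = 8
  d = 9: d(9) · σ(9/9) = 3 · 1 = 3
Summing: (d * σ)(9) = 13 + 8 + 3 = 24.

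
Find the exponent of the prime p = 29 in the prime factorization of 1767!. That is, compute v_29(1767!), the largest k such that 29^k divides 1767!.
v_29(1767!) = 62

Legendre's formula: v_p(n!) = Σ_{k ≥ 1} ⌊n / p^k⌋. For p = 29, n = 1767, the terms are:
  ⌊1767/29^1⌋ = ⌊1767/29⌋ = 60
  ⌊1767/29^2⌋ = ⌊1767/841⌋ = 2
(the next term ⌊1767/29^3⌋ = 0, terminating the sum). Summing: v_29(1767!) = 60 + 2 = 62.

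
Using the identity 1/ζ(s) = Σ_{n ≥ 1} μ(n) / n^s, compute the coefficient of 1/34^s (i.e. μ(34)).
μ(34) = 1

Factor n = 34 = 2 · 17. μ(n) = 0 if any exponent ≥ 2 (not squarefree); otherwise μ(n) = (−1)^{ω(n)} where ω(n) is the number of distinct prime factors. Applying: μ(34) = 1.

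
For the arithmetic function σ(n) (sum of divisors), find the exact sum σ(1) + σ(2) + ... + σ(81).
Σ_{n ≤ 81} σ(n) = 5435

Compute σ(n) for each 1 ≤ n ≤ 81: σ(1) = 1, σ(2) = 3, σ(3) = 4, σ(4) = 7, σ(5) = 6, σ(6) = 12, σ(7) = 8, σ(8) = 15, σ(9) = 13, σ(10) = 18, σ(11) = 12, σ(12) = 28, σ(13) = 14, σ(14) = 24, σ(15) = 24, σ(16) = 31, σ(17) = 18, σ(18) = 39, σ(19) = 20, σ(20) = 42, σ(21) = 32, σ(22) = 36, σ(23) = 24, σ(24) = 60, σ(25) = 31, σ(26) = 42, σ(27) = 40, σ(28) = 56, σ(29) = 30, σ(30) = 72, σ(31) = 32, σ(32) = 63, σ(33) = 48, σ(34) = 54, σ(35) = 48, σ(36) = 91, σ(37) = 38, σ(38) = 60, σ(39) = 56, σ(40) = 90, σ(41) = 42, σ(42) = 96, σ(43) = 44, σ(44) = 84, σ(45) = 78, σ(46) = 72, σ(47) = 48, σ(48) = 124, σ(49) = 57, σ(50) = 93, σ(51) = 72, σ(52) = 98, σ(53) = 54, σ(54) = 120, σ(55) = 72, σ(56) = 120, σ(57) = 80, σ(58) = 90, σ(59) = 60, σ(60) = 168, σ(61) = 62, σ(62) = 96, σ(63) = 104, σ(64) = 127, σ(65) = 84, σ(66) = 144, σ(67) = 68, σ(68) = 126, σ(69) = 96, σ(70) = 144, σ(71) = 72, σ(72) = 195, σ(73) = 74, σ(74) = 114, σ(75) = 124, σ(76) = 140, σ(77) = 96, σ(78) = 168, σ(79) = 80, σ(80) = 186, σ(81) = 121. Summing all 81 values: 5435. (Average order: Σ_{n ≤ x} σ(n) ~ (π²/12) x². For x = 81, (π²/12)·81² ≈ 5396.21.)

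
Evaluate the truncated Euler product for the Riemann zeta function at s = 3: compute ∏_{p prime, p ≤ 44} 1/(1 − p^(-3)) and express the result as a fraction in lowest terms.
∏ = 11622300127850926153432227486340003/9669167824002218213355442162630656

The primes p ≤ 44 are [2, 3, 5, 7, 11, 13, 17, 19, 23, 29, 31, 37, 41, 43]. For each prime, (1 − 1/p^3)^(-1) = p^3 / (p^3 − 1). The product is (1 − 1/2^3)^(-1), (1 − 1/3^3)^(-1), (1 − 1/5^3)^(-1), (1 − 1/7^3)^(-1), (1 − 1/11^3)^(-1), (1 − 1/13^3)^(-1), (1 − 1/17^3)^(-1), (1 − 1/19^3)^(-1), (1 − 1/23^3)^(-1), (1 − 1/29^3)^(-1), (1 − 1/31^3)^(-1), (1 − 1/37^3)^(-1), (1 − 1/41^3)^(-1), (1 − 1/43^3)^(-1) = ∏ p^3 / (p^3 − 1) = 11622300127850926153432227486340003/9669167824002218213355442162630656.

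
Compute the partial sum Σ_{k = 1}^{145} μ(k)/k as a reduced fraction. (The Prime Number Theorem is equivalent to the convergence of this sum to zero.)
Σ μ(k)/k = 21902975338172457649793319236190033588273978079735884/1669107775099865011251538855274990009561055775533405515

Values of μ(k) for 1 ≤ k ≤ 145: μ(1) = 1, μ(2) = -1, μ(3) = -1, μ(5) = -1, μ(6) = 1, μ(7) = -1, μ(10) = 1, μ(11) = -1, μ(13) = -1, μ(14) = 1, μ(15) = 1, μ(17) = -1, μ(19) = -1, μ(21) = 1, μ(22) = 1, μ(23) = -1, μ(26) = 1, μ(29) = -1, μ(30) = -1, μ(31) = -1, μ(33) = 1, μ(34) = 1, μ(35) = 1, μ(37) = -1, μ(38) = 1, μ(39) = 1, μ(41) = -1, μ(42) = -1, μ(43) = -1, μ(46) = 1, μ(47) = -1, μ(51) = 1, μ(53) = -1, μ(55) = 1, μ(57) = 1, μ(58) = 1, μ(59) = -1, μ(61) = -1, μ(62) = 1, μ(65) = 1, μ(66) = -1, μ(67) = -1, μ(69) = 1, μ(70) = -1, μ(71) = -1, μ(73) = -1, μ(74) = 1, μ(77) = 1, μ(78) = -1, μ(79) = -1, μ(82) = 1, μ(83) = -1, μ(85) = 1, μ(86) = 1, μ(87) = 1, μ(89) = -1, μ(91) = 1, μ(93) = 1, μ(94) = 1, μ(95) = 1, μ(97) = -1, μ(101) = -1, μ(102) = -1, μ(103) = -1, μ(105) = -1, μ(106) = 1, μ(107) = -1, μ(109) = -1, μ(110) = -1, μ(111) = 1, μ(113) = -1, μ(114) = -1, μ(115) = 1, μ(118) = 1, μ(119) = 1, μ(122) = 1, μ(123) = 1, μ(127) = -1, μ(129) = 1, μ(130) = -1, μ(131) = -1, μ(133) = 1, μ(134) = 1, μ(137) = -1, μ(138) = -1, μ(139) = -1, μ(141) = 1, μ(142) = 1, μ(143) = 1, μ(145) = 1, with μ = 0 on non-squarefree integers. Summing μ(k)/k for k where μ(k) ≠ 0 gives 21902975338172457649793319236190033588273978079735884/1669107775099865011251538855274990009561055775533405515 ≈ 0.0131. (PNT ⟺ this sum → 0 as n → ∞.)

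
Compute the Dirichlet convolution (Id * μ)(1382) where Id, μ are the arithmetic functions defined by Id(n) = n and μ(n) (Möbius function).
(Id * μ)(1382) = 690

Divisors of 1382: [1, 2, 691, 1382]. For each d | 1382:
  d = 1: Id(1) · μ(1382/1) = 1 · 1 = 1
  d = 2: Id(2) · μ(1382/2) = 2 · -1 = -2
  d = 691: Id(691) · μ(1382/691) = 691 · -1 = -691
  d = 1382: Id(1382) · μ(1382/1382) = 1382 · 1 = 1382
Summing: (Id * μ)(1382) = 1 + -2 + -691 + 1382 = 690.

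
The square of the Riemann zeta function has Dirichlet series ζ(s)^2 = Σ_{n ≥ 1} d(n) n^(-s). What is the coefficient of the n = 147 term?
d(147) = 6

ζ(s)^2 = (Σ 1/m^s)(Σ 1/k^s). The coefficient of 1/n^s in the product is the number of ordered pairs (m, k) with mk = n, which equals d(n). For n = 147, divisors are [1, 3, 7, 21, 49, 147], so d(147) = 6.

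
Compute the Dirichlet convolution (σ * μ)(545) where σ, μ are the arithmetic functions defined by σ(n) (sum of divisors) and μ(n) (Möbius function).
(σ * μ)(545) = 545

Divisors of 545: [1, 5, 109, 545]. For each d | 545:
  d = 1: σ(1) · μ(545/1) = 1 · 1 = 1
  d = 5: σ(5) · μ(545/5) = 6 · -1 = -6
  d = 109: σ(109) · μ(545/109) = 110 · -1 = -110
  d = 545: σ(545) · μ(545/545) = 660 · 1 = 660
Summing: (σ * μ)(545) = 1 + -6 + -110 + 660 = 545.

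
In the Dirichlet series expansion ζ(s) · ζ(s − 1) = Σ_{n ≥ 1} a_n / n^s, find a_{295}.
σ(295) = 360

In the product (Σ m^0/m^s)(Σ k / k^s) = Σ (Σ_{d | n} d) / n^s, the coefficient of 1/n^s is σ(n) = Σ_{d | n} d. For n = 295, divisors are [1, 5, 59, 295]; summing: σ(295) = 360.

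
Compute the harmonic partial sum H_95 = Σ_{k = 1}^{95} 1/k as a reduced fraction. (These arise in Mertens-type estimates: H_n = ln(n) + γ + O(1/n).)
H_95 = 3691835092344109255246562280652279367381/718766754945489455304472257065075294400

Direct summation: H_95 = 1 + 1/2 + ... + 1/95. The least common denominator is lcm(1, ..., 95) = 718766754945489455304472257065075294400; over this denominator the numerator is 718766754945489455304472257065075294400 + 359383377472744727652236128532537647200 + 239588918315163151768157419021691764800 + 179691688736372363826118064266268823600 + 143753350989097891060894451413015058880 + 119794459157581575884078709510845882400 + 102680964992212779329210322437867899200 + 89845844368186181913059032133134411800 + 79862972771721050589385806340563921600 + 71876675494548945530447225706507529440 + 65342432267771768664042932460461390400 + 59897229578790787942039354755422941200 + 55289750380422265792651712081928868800 + 51340482496106389664605161218933949600 + 47917783663032630353631483804338352960 + 44922922184093090956529516066567205900 + 42280397349734673841439544533239723200 + 39931486385860525294692903170281960800 + 37829829207657339752866960898161857600 + 35938337747274472765223612853253764720 + 34226988330737593109736774145955966400 + 32671216133885884332021466230230695200 + 31250728475890845882803141611525012800 + 29948614789395393971019677377711470600 + 28750670197819578212178890282603011776 + 27644875190211132896325856040964434400 + 26620990923907016863128602113521307200 + 25670241248053194832302580609466974800 + 24785060515361705355326629553968113600 + 23958891831516315176815741902169176480 + 23186024353080305009821685711776622400 + 22461461092046545478264758033283602950 + 21780810755923922888014310820153796800 + 21140198674867336920719772266619861600 + 20536192998442555865842064487573579840 + 19965743192930262647346451585140980400 + 19426128512040255548769520461218251200 + 18914914603828669876433480449080928800 + 18429916793474088597550570693976289600 + 17969168873637236382611806426626882360 + 17530896462085108665962737977196958400 + 17113494165368796554868387072977983200 + 16715505928964871053592378071280820800 + 16335608066942942166010733115115347600 + 15972594554344210117877161268112784320 + 15625364237945422941401570805762506400 + 15292909679691265006478133129044155200 + 14974307394697696985509838688855735300 + 14668709284601825618458617491123985600 + 14375335098909789106089445141301505888 + 14093465783244891280479848177746574400 + 13822437595105566448162928020482217200 + 13561636885763951986876835038963684800 + 13310495461953508431564301056760653600 + 13068486453554353732808586492092278080 + 12835120624026597416151290304733487400 + 12609943069219113250955653632720619200 + 12392530257680852677663314776984056800 + 12182487371957448394991055204492801600 + 11979445915758157588407870951084588240 + 11783061556483433693515938640411070400 + 11593012176540152504910842855888311200 + 11408996110245864369912258048651988800 + 11230730546023272739132379016641801475 + 11057950076084453158530342416385773760 + 10890405377961961444007155410076898400 + 10727862014111782914992123239777243200 + 10570099337433668460359886133309930800 + 10416909491963615294267713870508337600 + 10268096499221277932921032243786789920 + 10123475421767457116964397986832046400 + 9982871596465131323673225792570490200 + 9846119930760129524718798041987332800 + 9713064256020127774384760230609125600 + 9583556732606526070726296760867670592 + 9457457301914334938216740224540464400 + 9334633181110252666291847494351627200 + 9214958396737044298775285346988144800 + 9098313353740372851955345026140193600 + 8984584436818618191305903213313441180 + 8873663641302338954376200704507102400 + 8765448231042554332981368988598479200 + 8659840421029993437403280205603316800 + 8556747082684398277434193536488991600 + 8456079469946934768287908906647944640 + 8357752964482435526796189035640410400 + 8261686838453901785108876517989371200 + 8167804033471471083005366557557673800 + 8076030954443701744994070304101969600 + 7986297277172105058938580634056392160 + 7898535768631752256093101725989838400 + 7812682118972711470700785402881253200 + 7728674784360101669940561903925540800 + 7646454839845632503239066564522077600 + 7565965841531467950573392179632371520 = 3691835092344109255246562280652279367381, so H_95 = 3691835092344109255246562280652279367381/718766754945489455304472257065075294400 (already in lowest terms) ≈ 5.13635. (The PNT-adjacent estimate ln(95) + γ ≈ 5.13109 matches within O(1/n).)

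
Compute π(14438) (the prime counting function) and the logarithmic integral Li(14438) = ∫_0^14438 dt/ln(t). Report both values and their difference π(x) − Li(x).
π(14438) = 1693;  Li(14438) ≈ 1718.06;  π(x) − Li(x) ≈ -25.06.

Direct count of primes ≤ 14438 gives π(14438) = 1693. Numerical evaluation of the logarithmic integral gives Li(14438) ≈ 1718.06. The difference π(x) − Li(x) ≈ -25.06 is typically negative for small/moderate x (Li(x) overestimates), though Littlewood's theorem shows this sign changes infinitely often.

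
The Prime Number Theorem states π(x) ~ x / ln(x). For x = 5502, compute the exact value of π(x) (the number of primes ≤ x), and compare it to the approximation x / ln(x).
π(5502) = 726;  x/ln(x) ≈ 638.81;  relative error ≈ 12.01%.

Directly count primes up to 5502: π(5502) = 726. The PNT approximation gives 5502/ln(5502) ≈ 5502/8.61287 ≈ 638.81. Relative error (π(x) − x/ln(x)) / π(x) ≈ 12.01%; the approximation is known to undercount slightly (Li(x) is a better estimate).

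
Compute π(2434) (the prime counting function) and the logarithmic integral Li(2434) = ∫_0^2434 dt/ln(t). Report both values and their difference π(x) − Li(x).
π(2434) = 360;  Li(2434) ≈ 371.16;  π(x) − Li(x) ≈ -11.16.

Direct count of primes ≤ 2434 gives π(2434) = 360. Numerical evaluation of the logarithmic integral gives Li(2434) ≈ 371.16. The difference π(x) − Li(x) ≈ -11.16 is typically negative for small/moderate x (Li(x) overestimates), though Littlewood's theorem shows this sign changes infinitely often.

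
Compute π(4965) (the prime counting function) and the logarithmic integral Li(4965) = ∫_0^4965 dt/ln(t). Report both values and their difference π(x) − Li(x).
π(4965) = 663;  Li(4965) ≈ 680.17;  π(x) − Li(x) ≈ -17.17.

Direct count of primes ≤ 4965 gives π(4965) = 663. Numerical evaluation of the logarithmic integral gives Li(4965) ≈ 680.17. The difference π(x) − Li(x) ≈ -17.17 is typically negative for small/moderate x (Li(x) overestimates), though Littlewood's theorem shows this sign changes infinitely often.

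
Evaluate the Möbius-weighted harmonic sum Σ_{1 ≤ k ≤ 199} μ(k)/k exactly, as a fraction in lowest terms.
Σ μ(k)/k = -2525956533029285906333379660693655000208391328320024740655748842764916179604407/82104442544036437402623148487682251333557860946353167843084552367036963538575798

Values of μ(k) for 1 ≤ k ≤ 199: μ(1) = 1, μ(2) = -1, μ(3) = -1, μ(5) = -1, μ(6) = 1, μ(7) = -1, μ(10) = 1, μ(11) = -1, μ(13) = -1, μ(14) = 1, μ(15) = 1, μ(17) = -1, μ(19) = -1, μ(21) = 1, μ(22) = 1, μ(23) = -1, μ(26) = 1, μ(29) = -1, μ(30) = -1, μ(31) = -1, μ(33) = 1, μ(34) = 1, μ(35) = 1, μ(37) = -1, μ(38) = 1, μ(39) = 1, μ(41) = -1, μ(42) = -1, μ(43) = -1, μ(46) = 1, μ(47) = -1, μ(51) = 1, μ(53) = -1, μ(55) = 1, μ(57) = 1, μ(58) = 1, μ(59) = -1, μ(61) = -1, μ(62) = 1, μ(65) = 1, μ(66) = -1, μ(67) = -1, μ(69) = 1, μ(70) = -1, μ(71) = -1, μ(73) = -1, μ(74) = 1, μ(77) = 1, μ(78) = -1, μ(79) = -1, μ(82) = 1, μ(83) = -1, μ(85) = 1, μ(86) = 1, μ(87) = 1, μ(89) = -1, μ(91) = 1, μ(93) = 1, μ(94) = 1, μ(95) = 1, μ(97) = -1, μ(101) = -1, μ(102) = -1, μ(103) = -1, μ(105) = -1, μ(106) = 1, μ(107) = -1, μ(109) = -1, μ(110) = -1, μ(111) = 1, μ(113) = -1, μ(114) = -1, μ(115) = 1, μ(118) = 1, μ(119) = 1, μ(122) = 1, μ(123) = 1, μ(127) = -1, μ(129) = 1, μ(130) = -1, μ(131) = -1, μ(133) = 1, μ(134) = 1, μ(137) = -1, μ(138) = -1, μ(139) = -1, μ(141) = 1, μ(142) = 1, μ(143) = 1, μ(145) = 1, μ(146) = 1, μ(149) = -1, μ(151) = -1, μ(154) = -1, μ(155) = 1, μ(157) = -1, μ(158) = 1, μ(159) = 1, μ(161) = 1, μ(163) = -1, μ(165) = -1, μ(166) = 1, μ(167) = -1, μ(170) = -1, μ(173) = -1, μ(174) = -1, μ(177) = 1, μ(178) = 1, μ(179) = -1, μ(181) = -1, μ(182) = -1, μ(183) = 1, μ(185) = 1, μ(186) = -1, μ(187) = 1, μ(190) = -1, μ(191) = -1, μ(193) = -1, μ(194) = 1, μ(195) = -1, μ(197) = -1, μ(199) = -1, with μ = 0 on non-squarefree integers. Summing μ(k)/k for k where μ(k) ≠ 0 gives -2525956533029285906333379660693655000208391328320024740655748842764916179604407/82104442544036437402623148487682251333557860946353167843084552367036963538575798 ≈ -0.0308. (PNT ⟺ this sum → 0 as n → ∞.)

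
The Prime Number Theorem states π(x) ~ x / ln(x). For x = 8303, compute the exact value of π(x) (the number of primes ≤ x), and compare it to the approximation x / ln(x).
π(8303) = 1042;  x/ln(x) ≈ 920.06;  relative error ≈ 11.70%.

Directly count primes up to 8303: π(8303) = 1042. The PNT approximation gives 8303/ln(8303) ≈ 8303/9.02437 ≈ 920.06. Relative error (π(x) − x/ln(x)) / π(x) ≈ 11.70%; the approximation is known to undercount slightly (Li(x) is a better estimate).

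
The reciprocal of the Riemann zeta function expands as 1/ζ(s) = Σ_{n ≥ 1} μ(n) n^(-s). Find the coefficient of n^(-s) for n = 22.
μ(22) = 1

Factor n = 22 = 2 · 11. μ(n) = 0 if any exponent ≥ 2 (not squarefree); otherwise μ(n) = (−1)^{ω(n)} where ω(n) is the number of distinct prime factors. Applying: μ(22) = 1.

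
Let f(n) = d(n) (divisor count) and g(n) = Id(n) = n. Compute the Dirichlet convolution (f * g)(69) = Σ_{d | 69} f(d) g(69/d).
(d * Id)(69) = 125

Divisors of 69: [1, 3, 23, 69]. For each d | 69:
  d = 1: d(1) · Id(69/1) = 1 · 69 = 69
  d = 3: d(3) · Id(69/3) = 2 · 23 = 46
  d = 23: d(23) · Id(69/23) = 2 · 3 = 6
  d = 69: d(69) · Id(69/69) = 4 · 1 = 4
Summing: (d * Id)(69) = 69 + 46 + 6 + 4 = 125.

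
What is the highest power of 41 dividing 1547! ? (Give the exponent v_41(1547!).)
v_41(1547!) = 37

Legendre's formula: v_p(n!) = Σ_{k ≥ 1} ⌊n / p^k⌋. For p = 41, n = 1547, the terms are:
  ⌊1547/41^1⌋ = ⌊1547/41⌋ = 37
(the next term ⌊1547/41^2⌋ = 0, terminating the sum). Summing: v_41(1547!) = 37 = 37.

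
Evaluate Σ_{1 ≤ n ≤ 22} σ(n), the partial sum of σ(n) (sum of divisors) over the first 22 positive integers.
Σ_{n ≤ 22} σ(n) = 407

Compute σ(n) for each 1 ≤ n ≤ 22: σ(1) = 1, σ(2) = 3, σ(3) = 4, σ(4) = 7, σ(5) = 6, σ(6) = 12, σ(7) = 8, σ(8) = 15, σ(9) = 13, σ(10) = 18, σ(11) = 12, σ(12) = 28, σ(13) = 14, σ(14) = 24, σ(15) = 24, σ(16) = 31, σ(17) = 18, σ(18) = 39, σ(19) = 20, σ(20) = 42, σ(21) = 32, σ(22) = 36. Summing all 22 values: 407. (Average order: Σ_{n ≤ x} σ(n) ~ (π²/12) x². For x = 22, (π²/12)·22² ≈ 398.07.)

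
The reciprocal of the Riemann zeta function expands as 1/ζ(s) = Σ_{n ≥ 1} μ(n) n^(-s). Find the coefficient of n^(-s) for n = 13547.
μ(13547) = -1

Factor n = 13547 = 19 · 23 · 31. μ(n) = 0 if any exponent ≥ 2 (not squarefree); otherwise μ(n) = (−1)^{ω(n)} where ω(n) is the number of distinct prime factors. Applying: μ(13547) = -1.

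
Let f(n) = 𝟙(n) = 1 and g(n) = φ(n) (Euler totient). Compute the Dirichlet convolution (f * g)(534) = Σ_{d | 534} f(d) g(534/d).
(𝟙 * φ)(534) = 534

Divisors of 534: [1, 2, 3, 6, 89, 178, 267, 534]. For each d | 534:
  d = 1: 𝟙(1) · φ(534/1) = 1 · 176 = 176
  d = 2: 𝟙(2) · φ(534/2) = 1 · 176 = 176
  d = 3: 𝟙(3) · φ(534/3) = 1 · 88 = 88
  d = 6: 𝟙(6) · φ(534/6) = 1 · 88 = 88
  d = 89: 𝟙(89) · φ(534/89) = 1 · 2 = 2
  d = 178: 𝟙(178) · φ(534/178) = 1 · 2 = 2
  d = 267: 𝟙(267) · φ(534/267) = 1 · 1 = 1
  d = 534: 𝟙(534) · φ(534/534) = 1 · 1 = 1
Summing: (𝟙 * φ)(534) = 176 + 176 + 88 + 88 + 2 + 2 + 1 + 1 = 534.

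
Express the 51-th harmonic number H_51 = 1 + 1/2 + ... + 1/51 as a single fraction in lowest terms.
H_51 = 14004003155738682347159/3099044504245996706400

Direct summation: H_51 = 1 + 1/2 + ... + 1/51. The least common denominator is lcm(1, ..., 51) = 3099044504245996706400; over this denominator the numerator is 3099044504245996706400 + 1549522252122998353200 + 1033014834748665568800 + 774761126061499176600 + 619808900849199341280 + 516507417374332784400 + 442720643463713815200 + 387380563030749588300 + 344338278249555189600 + 309904450424599670640 + 281731318567817882400 + 258253708687166392200 + 238388038788153592800 + 221360321731856907600 + 206602966949733113760 + 193690281515374794150 + 182296735543882159200 + 172169139124777594800 + 163107605486631405600 + 154952225212299835320 + 147573547821237938400 + 140865659283908941200 + 134741065401999856800 + 129126854343583196100 + 123961780169839868256 + 119194019394076796400 + 114779426083185063200 + 110680160865928453800 + 106863603594689541600 + 103301483474866556880 + 99969177556322474400 + 96845140757687397075 + 93910439522605960800 + 91148367771941079600 + 88544128692742763040 + 86084569562388797400 + 83757959574216127200 + 81553802743315702800 + 79462679596051197600 + 77476112606149917660 + 75586451323073090400 + 73786773910618969200 + 72070802424325504800 + 70432829641954470600 + 68867655649911037920 + 67370532700999928400 + 65937117111616951200 + 64563427171791598050 + 63245806209101973600 + 61980890084919934128 + 60765578514627386400 = 14004003155738682347159, so H_51 = 14004003155738682347159/3099044504245996706400 (already in lowest terms) ≈ 4.51881. (The PNT-adjacent estimate ln(51) + γ ≈ 4.50904 matches within O(1/n).)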